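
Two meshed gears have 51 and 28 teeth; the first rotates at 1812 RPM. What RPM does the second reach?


Gear ratio = 51:28 = 51:28
RPM_B = RPM_A × (teeth_A / teeth_B)
= 1812 × (51/28)
= 3300.4 RPM

3300.4 RPM


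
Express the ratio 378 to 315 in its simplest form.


GCD(378, 315) = 63
378/63 : 315/63
= 6:5

6:5


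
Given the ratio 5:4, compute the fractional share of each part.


Total parts = 5 + 4 = 9
First part: 5/9 = 5/9
Second part: 4/9 = 4/9
= 5/9 and 4/9

5/9 and 4/9


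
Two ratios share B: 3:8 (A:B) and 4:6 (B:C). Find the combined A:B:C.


Match B: multiply A:B by 4 → 12:32
Multiply B:C by 8 → 32:48
Combined: 12:32:48
GCD = 4
= 3:8:12

3:8:12


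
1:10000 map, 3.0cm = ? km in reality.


Real distance = map distance × scale
= 3.0cm × 10000
= 30000 cm = 300.0 m
= 0.300 km

0.300 km


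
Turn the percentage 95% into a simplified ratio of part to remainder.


95% means 95 parts out of 100; remainder = 5
Part : remainder = 95:5
GCD = 5
= 19:1

19:1


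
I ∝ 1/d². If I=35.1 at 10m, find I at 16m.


I₁d₁² = I₂d₂²
I₂ = I₁ × (d₁/d₂)²
= 35.1 × (10/16)²
= 35.1 × 100/256
= 3510/256
≈ 13.7109

13.7109


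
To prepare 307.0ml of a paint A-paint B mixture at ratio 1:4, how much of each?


Total parts = 1 + 4 = 5
paint A: 307.0 × 1/5 = 61.4ml
paint B: 307.0 × 4/5 = 245.6ml
= 61.4ml and 245.6ml

61.4ml and 245.6ml


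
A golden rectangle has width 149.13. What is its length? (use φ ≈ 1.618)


φ = (1 + √5) / 2 ≈ 1.618
Length = width × φ = 149.13 × 1.618 = 241.29234
≈ 241.29

241.29


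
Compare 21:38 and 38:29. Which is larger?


21/38 = 0.5526
38/29 = 1.3103
0.5526 < 1.3103, so 21:38 is less
= 38:29

38:29


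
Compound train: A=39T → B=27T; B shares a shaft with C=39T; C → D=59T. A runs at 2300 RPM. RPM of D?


Stage 1: RPM_B = RPM_A × t_A/t_B = 2300 × 39/27 = 89700/27 ≈ 3322.22
B and C share a shaft → RPM_C = RPM_B
Stage 2: RPM_D = RPM_C × t_C/t_D = RPM_A × (t_A×t_C)/(t_B×t_D)
Overall ratio = (39×39)/(27×59) = 1521/1593
RPM_D = 2300 × 1521/1593 = 3498300/1593
≈ 2196.05 RPM

2196.05 RPM


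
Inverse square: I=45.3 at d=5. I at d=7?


I₁d₁² = I₂d₂²
I₂ = I₁ × (d₁/d₂)²
= 45.3 × (5/7)²
= 45.3 × 25/49
= 1132.5/49
≈ 23.1122

23.1122


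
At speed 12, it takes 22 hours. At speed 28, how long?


Inverse proportion: x × y = constant
k = 12 × 22 = 264
y₂ = k / 28 = 264 / 28
= 9.43

9.43


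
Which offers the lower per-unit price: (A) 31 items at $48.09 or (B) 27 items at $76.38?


Deal A: $48.09/31 = $1.5513/unit
Deal B: $76.38/27 = $2.8289/unit
A is cheaper per unit
= Deal A

Deal A


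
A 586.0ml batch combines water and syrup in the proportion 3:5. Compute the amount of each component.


Total parts = 3 + 5 = 8
water: 586.0 × 3/8 = 219.8ml
syrup: 586.0 × 5/8 = 366.3ml
= 219.8ml and 366.3ml

219.8ml and 366.3ml


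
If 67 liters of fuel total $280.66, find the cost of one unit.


Unit rate = total / quantity
= 280.66 / 67
= $4.19 per unit

$4.19 per unit


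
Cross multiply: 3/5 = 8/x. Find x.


Cross multiply: 3 × x = 5 × 8
3x = 40
x = 40 / 3
= 13.33

13.33


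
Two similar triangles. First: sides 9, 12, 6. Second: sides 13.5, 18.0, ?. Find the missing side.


Scale factor = 13.5/9 = 1.5
Missing side = 6 × 1.5
= 9.0

9.0


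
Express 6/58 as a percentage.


Percentage = (part / whole) × 100
= (6 / 58) × 100
≈ 10.34%

10.34%


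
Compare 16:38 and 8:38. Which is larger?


16/38 = 0.4211
8/38 = 0.2105
0.4211 > 0.2105, so 16:38 is greater
= 16:38

16:38


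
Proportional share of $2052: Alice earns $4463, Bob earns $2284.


Total income = 4463 + 2284 = $6747
Alice: $2052 × 4463/6747 = $1357.36
Bob: $2052 × 2284/6747 = $694.64
= Alice: $1357.36, Bob: $694.64

Alice: $1357.36, Bob: $694.64


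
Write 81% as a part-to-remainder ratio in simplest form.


81% means 81 parts out of 100; remainder = 19
Part : remainder = 81:19
GCD = 1
= 81:19

81:19


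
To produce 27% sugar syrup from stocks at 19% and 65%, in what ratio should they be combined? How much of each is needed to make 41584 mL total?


Let x parts of 19% mix with y parts of 65%.
19x + 65y = 27(x + y)
19x + 65y = 27x + 27y
x(19 - 27) = y(27 - 65)
x/y = (65 - 27)/(27 - 19) = 38/8
Simplify: 19:4
Total parts = 23; one part = 41584/23 = 1808.00 mL
19% solution: 19×1808.00 = 34352.00 mL
65% solution: 4×1808.00 = 7232.00 mL
= ratio 19:4; 34352.00 mL and 7232.00 mL

ratio 19:4; 34352.00 mL and 7232.00 mL


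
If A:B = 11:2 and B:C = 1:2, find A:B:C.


Match B: multiply A:B by 1 → 11:2
Multiply B:C by 2 → 2:4
Combined: 11:2:4
GCD = 1
= 11:2:4

11:2:4


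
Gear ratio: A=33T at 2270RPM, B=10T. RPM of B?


Gear ratio = 33:10 = 33:10
RPM_B = RPM_A × (teeth_A / teeth_B)
= 2270 × (33/10)
= 7491.0 RPM

7491.0 RPM


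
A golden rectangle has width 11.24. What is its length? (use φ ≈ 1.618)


φ = (1 + √5) / 2 ≈ 1.618
Length = width × φ = 11.24 × 1.618 = 18.18632
≈ 18.19

18.19


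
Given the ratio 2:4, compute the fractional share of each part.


Total parts = 2 + 4 = 6
First part: 2/6 = 1/3
Second part: 4/6 = 2/3
= 1/3 and 2/3

1/3 and 2/3


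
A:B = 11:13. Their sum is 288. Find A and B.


Let A = 11k, B = 13k.
11k + 13k = 288
24k = 288 → k = 288/24 = 12
A = 11×12 = 132, B = 13×12 = 156
= A = 132, B = 156

A = 132, B = 156


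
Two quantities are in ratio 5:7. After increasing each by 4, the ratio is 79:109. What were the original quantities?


Let A = 5k, B = 7k.
(5k + 4) / (7k + 4) = 79/109
Cross-multiply: 109(5k + 4) = 79(7k + 4)
545k + 436 = 553k + 316
545k - 553k = 316 - 436
-8k = -120
k = -120/-8 = 15
A = 5×15 = 75, B = 7×15 = 105
= A = 75, B = 105

A = 75, B = 105


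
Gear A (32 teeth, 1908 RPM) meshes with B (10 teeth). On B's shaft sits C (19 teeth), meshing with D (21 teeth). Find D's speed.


Stage 1: RPM_B = RPM_A × t_A/t_B = 1908 × 32/10 = 61056/10 = 6105.60
B and C share a shaft → RPM_C = RPM_B
Stage 2: RPM_D = RPM_C × t_C/t_D = RPM_A × (t_A×t_C)/(t_B×t_D)
Overall ratio = (32×19)/(10×21) = 608/210
RPM_D = 1908 × 608/210 = 1160064/210
≈ 5524.11 RPM

5524.11 RPM


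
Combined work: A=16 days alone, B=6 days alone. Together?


Rate of A = 1/16 per day
Rate of B = 1/6 per day
Combined rate = 1/16 + 1/6 = 22/96 ≈ 0.2292 per day
Days = 1 / combined rate = 96/22
≈ 4.36 days

4.36 days


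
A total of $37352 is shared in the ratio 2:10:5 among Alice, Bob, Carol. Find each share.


Total parts = 2 + 10 + 5 = 17
Alice: 37352 × 2/17 = 4394.35
Bob: 37352 × 10/17 = 21971.76
Carol: 37352 × 5/17 = 10985.88
= Alice: $4394.35, Bob: $21971.76, Carol: $10985.88

Alice: $4394.35, Bob: $21971.76, Carol: $10985.88


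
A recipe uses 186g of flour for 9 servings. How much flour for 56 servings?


Direct proportion: y/x = constant
k = 186/9 ≈ 20.6667
y₂ = k × 56 = 186 × 56 / 9 = 10416/9
≈ 1157.33

1157.33


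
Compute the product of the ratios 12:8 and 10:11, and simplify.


Compound ratio = (12×10) : (8×11)
= 120:88
GCD = 8
= 15:11

15:11


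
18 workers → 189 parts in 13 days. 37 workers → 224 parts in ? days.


Days ∝ work / workers, so d₂ = d₁ × (m₁/m₂) × (w₂/w₁)
Workers factor (inverse): 18/37 ≈ 0.4865
Work factor (direct): 224/189 ≈ 1.1852
d₂ = 13 × 18/37 × 224/189 = (13 × 18 × 224) / (37 × 189) = 52416/6993
≈ 7.50 days

7.50 days


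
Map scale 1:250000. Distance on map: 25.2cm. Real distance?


Real distance = map distance × scale
= 25.2cm × 250000
= 6300000 cm = 63000.0 m
= 63.000 km

63.000 km


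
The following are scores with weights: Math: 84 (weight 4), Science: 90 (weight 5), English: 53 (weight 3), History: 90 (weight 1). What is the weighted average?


Numerator = 84×4 + 90×5 + 53×3 + 90×1
= 336 + 450 + 159 + 90
= 1035
Total weight = 13
Weighted avg = 1035/13
= 79.62

79.62


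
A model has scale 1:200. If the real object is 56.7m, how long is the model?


Model size = real / scale
= 56.7 / 200
= 0.2835 m

0.2835 m


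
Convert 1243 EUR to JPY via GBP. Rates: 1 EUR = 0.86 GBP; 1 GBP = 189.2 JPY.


Step 1: 1243 EUR × 0.86 = 1068.98 GBP
Step 2: 1068.98 GBP × 189.2 = 202251.02 JPY
Implied rate EUR→JPY = 0.86 × 189.2 = 162.7120
= 202251.02 JPY

202251.02 JPY


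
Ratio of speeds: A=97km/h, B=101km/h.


Ratio = 97:101
GCD = 1
Simplified = 97:101
Time ratio (same distance) = 101:97
Speed ratio = 97:101

97:101


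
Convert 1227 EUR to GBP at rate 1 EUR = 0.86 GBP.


Amount × rate = 1227 × 0.86
= 1055.22 GBP

1055.22 GBP


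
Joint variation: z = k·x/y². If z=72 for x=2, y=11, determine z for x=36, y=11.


z = k·x/y²
Solve for k using the known point: k = z·y²/x = 72×121/2 = 8712/2 = 4356.0000
Now evaluate at x=36, y=11:
z = k × 36 / 121 = (8712 × 36) / (2 × 121) = 313632/242
= 1296.0000

1296.0000


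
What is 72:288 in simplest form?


GCD(72, 288) = 72
72/72 : 288/72
= 1:4

1:4


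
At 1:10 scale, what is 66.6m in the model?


Model size = real / scale
= 66.6 / 10
= 6.6600 m

6.6600 m


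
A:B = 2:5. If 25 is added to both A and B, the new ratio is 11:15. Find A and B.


Let A = 2k, B = 5k.
(2k + 25) / (5k + 25) = 11/15
Cross-multiply: 15(2k + 25) = 11(5k + 25)
30k + 375 = 55k + 275
30k - 55k = 275 - 375
-25k = -100
k = -100/-25 = 4
A = 2×4 = 8, B = 5×4 = 20
= A = 8, B = 20

A = 8, B = 20


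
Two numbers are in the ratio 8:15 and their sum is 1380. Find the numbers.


Let A = 8k, B = 15k.
8k + 15k = 1380
23k = 1380 → k = 1380/23 = 60
A = 8×60 = 480, B = 15×60 = 900
= A = 480, B = 900

A = 480, B = 900


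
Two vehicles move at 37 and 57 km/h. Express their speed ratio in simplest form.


Ratio = 37:57
GCD = 1
Simplified = 37:57
Time ratio (same distance) = 57:37
Speed ratio = 37:57

37:57


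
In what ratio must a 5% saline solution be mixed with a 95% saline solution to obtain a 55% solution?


Let x parts of 5% mix with y parts of 95%.
5x + 95y = 55(x + y)
5x + 95y = 55x + 55y
x(5 - 55) = y(55 - 95)
x/y = (95 - 55)/(55 - 5) = 40/50
Simplify: 4:5
= 4:5

4:5


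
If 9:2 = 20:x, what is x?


Cross multiply: 9 × x = 2 × 20
9x = 40
x = 40 / 9
= 4.44

4.44


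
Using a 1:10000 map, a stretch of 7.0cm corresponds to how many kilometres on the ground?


Real distance = map distance × scale
= 7.0cm × 10000
= 70000 cm = 700.0 m
= 0.700 km

0.700 km


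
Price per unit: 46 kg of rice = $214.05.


Unit rate = total / quantity
= 214.05 / 46
= $4.65 per unit

$4.65 per unit


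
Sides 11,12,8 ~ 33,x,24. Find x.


Scale factor = 33/11 = 3
Missing side = 12 × 3
= 36.0

36.0


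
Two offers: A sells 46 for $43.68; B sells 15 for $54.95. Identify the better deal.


Deal A: $43.68/46 = $0.9496/unit
Deal B: $54.95/15 = $3.6633/unit
A is cheaper per unit
= Deal A

Deal A


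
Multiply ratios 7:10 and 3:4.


Compound ratio = (7×3) : (10×4)
= 21:40
GCD = 1
= 21:40

21:40


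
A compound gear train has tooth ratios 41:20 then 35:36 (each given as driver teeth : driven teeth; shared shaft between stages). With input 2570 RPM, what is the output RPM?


Stage 1: RPM_B = RPM_A × t_A/t_B = 2570 × 41/20 = 105370/20 = 5268.50
B and C share a shaft → RPM_C = RPM_B
Stage 2: RPM_D = RPM_C × t_C/t_D = RPM_A × (t_A×t_C)/(t_B×t_D)
Overall ratio = (41×35)/(20×36) = 1435/720
RPM_D = 2570 × 1435/720 = 3687950/720
≈ 5122.15 RPM

5122.15 RPM


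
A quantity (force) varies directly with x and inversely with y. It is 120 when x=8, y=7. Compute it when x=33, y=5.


z = k·x/y
Solve for k using the known point: k = z·y/x = 120×7/8 = 840/8 = 105.0000
Now evaluate at x=33, y=5:
z = k × 33 / 5 = (840 × 33) / (8 × 5) = 27720/40
= 693.0000

693.0000


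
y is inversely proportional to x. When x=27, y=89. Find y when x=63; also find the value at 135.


Inverse proportion: x × y = constant
k = 27 × 89 = 2403
At x=63: k/63 = 38.14
At x=135: k/135 = 17.80
= 38.14 and 17.80

38.14 and 17.80


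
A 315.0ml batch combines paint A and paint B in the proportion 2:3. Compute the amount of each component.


Total parts = 2 + 3 = 5
paint A: 315.0 × 2/5 = 126.0ml
paint B: 315.0 × 3/5 = 189.0ml
= 126.0ml and 189.0ml

126.0ml and 189.0ml


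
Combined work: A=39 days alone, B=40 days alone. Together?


Rate of A = 1/39 per day
Rate of B = 1/40 per day
Combined rate = 1/39 + 1/40 = 79/1560 ≈ 0.0506 per day
Days = 1 / combined rate = 1560/79
≈ 19.75 days

19.75 days


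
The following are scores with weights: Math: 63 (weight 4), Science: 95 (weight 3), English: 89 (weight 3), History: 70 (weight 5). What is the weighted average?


Numerator = 63×4 + 95×3 + 89×3 + 70×5
= 252 + 285 + 267 + 350
= 1154
Total weight = 15
Weighted avg = 1154/15
= 76.93

76.93


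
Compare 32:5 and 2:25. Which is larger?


32/5 = 6.4000
2/25 = 0.0800
6.4000 > 0.0800, so 32:5 is greater
= 32:5

32:5


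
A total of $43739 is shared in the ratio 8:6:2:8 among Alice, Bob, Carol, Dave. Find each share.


Total parts = 8 + 6 + 2 + 8 = 24
Alice: 43739 × 8/24 = 14579.67
Bob: 43739 × 6/24 = 10934.75
Carol: 43739 × 2/24 = 3644.92
Dave: 43739 × 8/24 = 14579.67
= Alice: $14579.67, Bob: $10934.75, Carol: $3644.92, Dave: $14579.67

Alice: $14579.67, Bob: $10934.75, Carol: $3644.92, Dave: $14579.67


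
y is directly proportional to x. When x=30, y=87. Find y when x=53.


Direct proportion: y/x = constant
k = 87/30 = 2.9000
y₂ = k × 53 = 87 × 53 / 30 = 4611/30
= 153.70

153.70


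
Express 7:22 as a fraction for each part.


Total parts = 7 + 22 = 29
First part: 7/29 = 7/29
Second part: 22/29 = 22/29
= 7/29 and 22/29

7/29 and 22/29


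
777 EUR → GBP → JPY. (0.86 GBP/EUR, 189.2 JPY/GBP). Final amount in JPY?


Step 1: 777 EUR × 0.86 = 668.22 GBP
Step 2: 668.22 GBP × 189.2 = 126427.22 JPY
Implied rate EUR→JPY = 0.86 × 189.2 = 162.7120
= 126427.22 JPY

126427.22 JPY


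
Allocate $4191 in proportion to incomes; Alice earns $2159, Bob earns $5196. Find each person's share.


Total income = 2159 + 5196 = $7355
Alice: $4191 × 2159/7355 = $1230.23
Bob: $4191 × 5196/7355 = $2960.77
= Alice: $1230.23, Bob: $2960.77

Alice: $1230.23, Bob: $2960.77


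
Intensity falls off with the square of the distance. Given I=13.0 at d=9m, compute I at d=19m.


I₁d₁² = I₂d₂²
I₂ = I₁ × (d₁/d₂)²
= 13.0 × (9/19)²
= 13.0 × 81/361
= 1053/361
≈ 2.9169

2.9169


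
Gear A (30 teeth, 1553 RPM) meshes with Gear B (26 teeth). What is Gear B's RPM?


Gear ratio = 30:26 = 15:13
RPM_B = RPM_A × (teeth_A / teeth_B)
= 1553 × (30/26)
= 1791.9 RPM

1791.9 RPM


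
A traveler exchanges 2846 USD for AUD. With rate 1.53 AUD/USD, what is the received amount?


Amount × rate = 2846 × 1.53
= 4354.38 AUD

4354.38 AUD


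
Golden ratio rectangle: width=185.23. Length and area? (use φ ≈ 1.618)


φ = (1 + √5) / 2 ≈ 1.618
Length = width × φ = 185.23 × 1.618 = 299.70214
≈ 299.70
Area = width × length = 185.23 × 299.70214 = 55513.8273922 ≈ 55513.83
= Length: 299.70, Area: 55513.83

Length: 299.70, Area: 55513.83


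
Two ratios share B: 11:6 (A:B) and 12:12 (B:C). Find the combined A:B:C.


Match B: multiply A:B by 12 → 132:72
Multiply B:C by 6 → 72:72
Combined: 132:72:72
GCD = 12
= 11:6:6

11:6:6


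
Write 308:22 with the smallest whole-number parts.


GCD(308, 22) = 22
308/22 : 22/22
= 14:1

14:1


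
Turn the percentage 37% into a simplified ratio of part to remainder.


37% means 37 parts out of 100; remainder = 63
Part : remainder = 37:63
GCD = 1
= 37:63

37:63


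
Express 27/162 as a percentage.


Percentage = (part / whole) × 100
= (27 / 162) × 100
≈ 16.67%

16.67%


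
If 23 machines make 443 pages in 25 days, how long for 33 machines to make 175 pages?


Days ∝ work / workers, so d₂ = d₁ × (m₁/m₂) × (w₂/w₁)
Workers factor (inverse): 23/33 ≈ 0.6970
Work factor (direct): 175/443 ≈ 0.3950
d₂ = 25 × 23/33 × 175/443 = (25 × 23 × 175) / (33 × 443) = 100625/14619
≈ 6.88 days

6.88 days


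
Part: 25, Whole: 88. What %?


Percentage = (part / whole) × 100
= (25 / 88) × 100
≈ 28.41%

28.41%


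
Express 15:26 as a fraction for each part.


Total parts = 15 + 26 = 41
First part: 15/41 = 15/41
Second part: 26/41 = 26/41
= 15/41 and 26/41

15/41 and 26/41


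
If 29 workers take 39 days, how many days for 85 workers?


Inverse proportion: x × y = constant
k = 29 × 39 = 1131
y₂ = k / 85 = 1131 / 85
= 13.31

13.31


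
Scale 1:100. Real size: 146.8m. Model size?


Model size = real / scale
= 146.8 / 100
= 1.4680 m

1.4680 m


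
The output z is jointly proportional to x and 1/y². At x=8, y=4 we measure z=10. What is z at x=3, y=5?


z = k·x/y²
Solve for k using the known point: k = z·y²/x = 10×16/8 = 160/8 = 20.0000
Now evaluate at x=3, y=5:
z = k × 3 / 25 = (160 × 3) / (8 × 25) = 480/200
= 2.4000

2.4000


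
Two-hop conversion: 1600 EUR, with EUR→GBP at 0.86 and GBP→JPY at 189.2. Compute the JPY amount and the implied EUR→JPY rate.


Step 1: 1600 EUR × 0.86 = 1376.00 GBP
Step 2: 1376.00 GBP × 189.2 = 260339.20 JPY
Implied rate EUR→JPY = 0.86 × 189.2 = 162.7120
= 260339.20 JPY; implied rate 162.7120 JPY/EUR

260339.20 JPY; implied rate 162.7120 JPY/EUR


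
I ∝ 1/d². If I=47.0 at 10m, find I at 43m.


I₁d₁² = I₂d₂²
I₂ = I₁ × (d₁/d₂)²
= 47.0 × (10/43)²
= 47.0 × 100/1849
= 4700/1849
≈ 2.5419

2.5419


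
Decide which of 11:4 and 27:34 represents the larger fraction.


11/4 = 2.7500
27/34 = 0.7941
2.7500 > 0.7941, so 11:4 is greater
= 11:4

11:4


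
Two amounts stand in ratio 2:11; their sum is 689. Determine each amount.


Let A = 2k, B = 11k.
2k + 11k = 689
13k = 689 → k = 689/13 = 53
A = 2×53 = 106, B = 11×53 = 583
= A = 106, B = 583

A = 106, B = 583


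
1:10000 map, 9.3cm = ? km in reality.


Real distance = map distance × scale
= 9.3cm × 10000
= 93000 cm = 930.0 m
= 0.930 km

0.930 km


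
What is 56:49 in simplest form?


GCD(56, 49) = 7
56/7 : 49/7
= 8:7

8:7


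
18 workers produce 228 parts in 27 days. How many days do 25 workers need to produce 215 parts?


Days ∝ work / workers, so d₂ = d₁ × (m₁/m₂) × (w₂/w₁)
Workers factor (inverse): 18/25 = 0.7200
Work factor (direct): 215/228 ≈ 0.9430
d₂ = 27 × 18/25 × 215/228 = (27 × 18 × 215) / (25 × 228) = 104490/5700
≈ 18.33 days

18.33 days


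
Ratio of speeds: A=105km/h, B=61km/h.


Ratio = 105:61
GCD = 1
Simplified = 105:61
Time ratio (same distance) = 61:105
Speed ratio = 105:61

105:61


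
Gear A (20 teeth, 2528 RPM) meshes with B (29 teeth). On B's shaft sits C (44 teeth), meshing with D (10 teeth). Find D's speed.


Stage 1: RPM_B = RPM_A × t_A/t_B = 2528 × 20/29 = 50560/29 ≈ 1743.45
B and C share a shaft → RPM_C = RPM_B
Stage 2: RPM_D = RPM_C × t_C/t_D = RPM_A × (t_A×t_C)/(t_B×t_D)
Overall ratio = (20×44)/(29×10) = 880/290
RPM_D = 2528 × 880/290 = 2224640/290
≈ 7671.17 RPM

7671.17 RPM


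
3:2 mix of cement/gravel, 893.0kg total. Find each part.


Total parts = 3 + 2 = 5
cement: 893.0 × 3/5 = 535.8kg
gravel: 893.0 × 2/5 = 357.2kg
= 535.8kg and 357.2kg

535.8kg and 357.2kg


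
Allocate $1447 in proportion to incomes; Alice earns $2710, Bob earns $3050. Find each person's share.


Total income = 2710 + 3050 = $5760
Alice: $1447 × 2710/5760 = $680.79
Bob: $1447 × 3050/5760 = $766.21
= Alice: $680.79, Bob: $766.21

Alice: $680.79, Bob: $766.21


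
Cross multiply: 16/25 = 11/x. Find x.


Cross multiply: 16 × x = 25 × 11
16x = 275
x = 275 / 16
= 17.19

17.19


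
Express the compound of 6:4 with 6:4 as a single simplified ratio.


Compound ratio = (6×6) : (4×4)
= 36:16
GCD = 4
= 9:4

9:4


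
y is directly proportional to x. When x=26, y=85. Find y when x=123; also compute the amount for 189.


Direct proportion: y/x = constant
k = 85/26 ≈ 3.2692
y at x=123: k × 123 = 85 × 123 / 26 = 10455/26 ≈ 402.12
y at x=189: k × 189 = 85 × 189 / 26 = 16065/26 ≈ 617.88
= 402.12 and 617.88

402.12 and 617.88


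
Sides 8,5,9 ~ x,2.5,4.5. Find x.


Scale factor = 2.5/5 = 0.5
Missing side = 8 × 0.5
= 4.0

4.0


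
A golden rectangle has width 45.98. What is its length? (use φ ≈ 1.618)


φ = (1 + √5) / 2 ≈ 1.618
Length = width × φ = 45.98 × 1.618 = 74.39564
≈ 74.40

74.40


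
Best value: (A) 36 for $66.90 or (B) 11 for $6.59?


Deal A: $66.90/36 = $1.8583/unit
Deal B: $6.59/11 = $0.5991/unit
B is cheaper per unit
= Deal B

Deal B


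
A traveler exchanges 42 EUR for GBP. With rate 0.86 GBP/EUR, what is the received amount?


Amount × rate = 42 × 0.86
= 36.12 GBP

36.12 GBP


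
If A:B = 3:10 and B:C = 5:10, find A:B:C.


Match B: multiply A:B by 5 → 15:50
Multiply B:C by 10 → 50:100
Combined: 15:50:100
GCD = 5
= 3:10:20

3:10:20


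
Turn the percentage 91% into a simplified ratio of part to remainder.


91% means 91 parts out of 100; remainder = 9
Part : remainder = 91:9
GCD = 1
= 91:9

91:9


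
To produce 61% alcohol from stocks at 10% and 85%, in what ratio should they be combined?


Let x parts of 10% mix with y parts of 85%.
10x + 85y = 61(x + y)
10x + 85y = 61x + 61y
x(10 - 61) = y(61 - 85)
x/y = (85 - 61)/(61 - 10) = 24/51
Simplify: 8:17
= 8:17

8:17


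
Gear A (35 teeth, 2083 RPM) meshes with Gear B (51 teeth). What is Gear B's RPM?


Gear ratio = 35:51 = 35:51
RPM_B = RPM_A × (teeth_A / teeth_B)
= 2083 × (35/51)
= 1429.5 RPM

1429.5 RPM


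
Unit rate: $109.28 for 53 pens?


Unit rate = total / quantity
= 109.28 / 53
= $2.06 per unit

$2.06 per unit


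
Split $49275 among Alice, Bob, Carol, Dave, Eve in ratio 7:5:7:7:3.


Total parts = 7 + 5 + 7 + 7 + 3 = 29
Alice: 49275 × 7/29 = 11893.97
Bob: 49275 × 5/29 = 8495.69
Carol: 49275 × 7/29 = 11893.97
Dave: 49275 × 7/29 = 11893.97
Eve: 49275 × 3/29 = 5097.41
= Alice: $11893.97, Bob: $8495.69, Carol: $11893.97, Dave: $11893.97, Eve: $5097.41

Alice: $11893.97, Bob: $8495.69, Carol: $11893.97, Dave: $11893.97, Eve: $5097.41


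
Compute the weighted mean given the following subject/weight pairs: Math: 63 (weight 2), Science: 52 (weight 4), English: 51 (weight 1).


Numerator = 63×2 + 52×4 + 51×1
= 126 + 208 + 51
= 385
Total weight = 7
Weighted avg = 385/7
= 55.00

55.00


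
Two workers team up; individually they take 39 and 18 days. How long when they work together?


Rate of A = 1/39 per day
Rate of B = 1/18 per day
Combined rate = 1/39 + 1/18 = 57/702 ≈ 0.0812 per day
Days = 1 / combined rate = 702/57
≈ 12.32 days

12.32 days


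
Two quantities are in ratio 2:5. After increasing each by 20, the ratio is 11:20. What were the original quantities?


Let A = 2k, B = 5k.
(2k + 20) / (5k + 20) = 11/20
Cross-multiply: 20(2k + 20) = 11(5k + 20)
40k + 400 = 55k + 220
40k - 55k = 220 - 400
-15k = -180
k = -180/-15 = 12
A = 2×12 = 24, B = 5×12 = 60
= A = 24, B = 60

A = 24, B = 60


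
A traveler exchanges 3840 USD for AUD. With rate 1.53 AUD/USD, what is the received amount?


Amount × rate = 3840 × 1.53
= 5875.20 AUD

5875.20 AUD


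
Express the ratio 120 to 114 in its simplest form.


GCD(120, 114) = 6
120/6 : 114/6
= 20:19

20:19


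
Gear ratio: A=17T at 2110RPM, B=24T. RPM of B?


Gear ratio = 17:24 = 17:24
RPM_B = RPM_A × (teeth_A / teeth_B)
= 2110 × (17/24)
= 1494.6 RPM

1494.6 RPM


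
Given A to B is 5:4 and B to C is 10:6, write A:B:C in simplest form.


Match B: multiply A:B by 10 → 50:40
Multiply B:C by 4 → 40:24
Combined: 50:40:24
GCD = 2
= 25:20:12

25:20:12


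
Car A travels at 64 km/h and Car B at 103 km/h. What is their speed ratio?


Ratio = 64:103
GCD = 1
Simplified = 64:103
Time ratio (same distance) = 103:64
Speed ratio = 64:103

64:103


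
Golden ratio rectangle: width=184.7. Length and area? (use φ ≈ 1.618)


φ = (1 + √5) / 2 ≈ 1.618
Length = width × φ = 184.7 × 1.618 = 298.8446
≈ 298.84
Area = width × length = 184.7 × 298.8446 = 55196.59762 ≈ 55196.60
= Length: 298.84, Area: 55196.60

Length: 298.84, Area: 55196.60


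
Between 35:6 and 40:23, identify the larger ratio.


35/6 = 5.8333
40/23 = 1.7391
5.8333 > 1.7391, so 35:6 is greater
= 35:6

35:6


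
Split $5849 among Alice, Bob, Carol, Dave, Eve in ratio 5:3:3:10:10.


Total parts = 5 + 3 + 3 + 10 + 10 = 31
Alice: 5849 × 5/31 = 943.39
Bob: 5849 × 3/31 = 566.03
Carol: 5849 × 3/31 = 566.03
Dave: 5849 × 10/31 = 1886.77
Eve: 5849 × 10/31 = 1886.77
= Alice: $943.39, Bob: $566.03, Carol: $566.03, Dave: $1886.77, Eve: $1886.77

Alice: $943.39, Bob: $566.03, Carol: $566.03, Dave: $1886.77, Eve: $1886.77


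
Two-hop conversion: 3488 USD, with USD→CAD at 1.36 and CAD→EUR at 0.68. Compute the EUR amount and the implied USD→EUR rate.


Step 1: 3488 USD × 1.36 = 4743.68 CAD
Step 2: 4743.68 CAD × 0.68 = 3225.70 EUR
Implied rate USD→EUR = 1.36 × 0.68 = 0.9248
= 3225.70 EUR; implied rate 0.9248 EUR/USD

3225.70 EUR; implied rate 0.9248 EUR/USD


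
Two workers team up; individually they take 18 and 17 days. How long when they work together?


Rate of A = 1/18 per day
Rate of B = 1/17 per day
Combined rate = 1/18 + 1/17 = 35/306 ≈ 0.1144 per day
Days = 1 / combined rate = 306/35
≈ 8.74 days

8.74 days


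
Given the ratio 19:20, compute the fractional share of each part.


Total parts = 19 + 20 = 39
First part: 19/39 = 19/39
Second part: 20/39 = 20/39
= 19/39 and 20/39

19/39 and 20/39


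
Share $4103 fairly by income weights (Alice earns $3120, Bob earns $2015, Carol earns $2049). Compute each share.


Total income = 3120 + 2015 + 2049 = $7184
Alice: $4103 × 3120/7184 = $1781.93
Bob: $4103 × 2015/7184 = $1150.83
Carol: $4103 × 2049/7184 = $1170.25
= Alice: $1781.93, Bob: $1150.83, Carol: $1170.25

Alice: $1781.93, Bob: $1150.83, Carol: $1170.25


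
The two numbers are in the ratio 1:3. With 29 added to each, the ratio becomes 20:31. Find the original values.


Let A = 1k, B = 3k.
(1k + 29) / (3k + 29) = 20/31
Cross-multiply: 31(1k + 29) = 20(3k + 29)
31k + 899 = 60k + 580
31k - 60k = 580 - 899
-29k = -319
k = -319/-29 = 11
A = 1×11 = 11, B = 3×11 = 33
= A = 11, B = 33

A = 11, B = 33


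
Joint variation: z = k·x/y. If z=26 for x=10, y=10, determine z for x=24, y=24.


z = k·x/y
Solve for k using the known point: k = z·y/x = 26×10/10 = 260/10 = 26.0000
Now evaluate at x=24, y=24:
z = k × 24 / 24 = (260 × 24) / (10 × 24) = 6240/240
= 26.0000

26.0000


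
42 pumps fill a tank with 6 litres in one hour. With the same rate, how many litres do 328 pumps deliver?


Direct proportion: y/x = constant
k = 6/42 ≈ 0.1429
y₂ = k × 328 = 6 × 328 / 42 = 1968/42
≈ 46.86

46.86


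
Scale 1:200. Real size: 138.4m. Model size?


Model size = real / scale
= 138.4 / 200
= 0.6920 m

0.6920 m


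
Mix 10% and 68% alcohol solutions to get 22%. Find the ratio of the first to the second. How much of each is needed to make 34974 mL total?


Let x parts of 10% mix with y parts of 68%.
10x + 68y = 22(x + y)
10x + 68y = 22x + 22y
x(10 - 22) = y(22 - 68)
x/y = (68 - 22)/(22 - 10) = 46/12
Simplify: 23:6
Total parts = 29; one part = 34974/29 = 1206.00 mL
10% solution: 23×1206.00 = 27738.00 mL
68% solution: 6×1206.00 = 7236.00 mL
= ratio 23:6; 27738.00 mL and 7236.00 mL

ratio 23:6; 27738.00 mL and 7236.00 mL


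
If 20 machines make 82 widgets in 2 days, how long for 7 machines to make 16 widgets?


Days ∝ work / workers, so d₂ = d₁ × (m₁/m₂) × (w₂/w₁)
Workers factor (inverse): 20/7 ≈ 2.8571
Work factor (direct): 16/82 ≈ 0.1951
d₂ = 2 × 20/7 × 16/82 = (2 × 20 × 16) / (7 × 82) = 640/574
≈ 1.11 days

1.11 days


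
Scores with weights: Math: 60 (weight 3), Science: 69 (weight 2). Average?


Numerator = 60×3 + 69×2
= 180 + 138
= 318
Total weight = 5
Weighted avg = 318/5
= 63.60

63.60


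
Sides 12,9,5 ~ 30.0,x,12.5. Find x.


Scale factor = 30.0/12 = 2.5
Missing side = 9 × 2.5
= 22.5

22.5


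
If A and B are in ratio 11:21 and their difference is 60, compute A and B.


Let A = 11k, B = 21k.
21k - 11k = 60
10k = 60 → k = 60/10 = 6
A = 11×6 = 66, B = 21×6 = 126
= A = 66, B = 126

A = 66, B = 126


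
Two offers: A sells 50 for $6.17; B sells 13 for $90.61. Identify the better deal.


Deal A: $6.17/50 = $0.1234/unit
Deal B: $90.61/13 = $6.9700/unit
A is cheaper per unit
= Deal A

Deal A


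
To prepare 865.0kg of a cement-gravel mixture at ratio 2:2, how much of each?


Total parts = 2 + 2 = 4
cement: 865.0 × 2/4 = 432.5kg
gravel: 865.0 × 2/4 = 432.5kg
= 432.5kg and 432.5kg

432.5kg and 432.5kg


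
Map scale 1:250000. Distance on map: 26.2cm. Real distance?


Real distance = map distance × scale
= 26.2cm × 250000
= 6550000 cm = 65500.0 m
= 65.500 km

65.500 km


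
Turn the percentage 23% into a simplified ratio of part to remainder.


23% means 23 parts out of 100; remainder = 77
Part : remainder = 23:77
GCD = 1
= 23:77

23:77


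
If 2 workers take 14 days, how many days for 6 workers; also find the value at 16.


Inverse proportion: x × y = constant
k = 2 × 14 = 28
At x=6: k/6 = 4.67
At x=16: k/16 = 1.75
= 4.67 and 1.75

4.67 and 1.75


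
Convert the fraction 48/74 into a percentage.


Percentage = (part / whole) × 100
= (48 / 74) × 100
≈ 64.86%

64.86%


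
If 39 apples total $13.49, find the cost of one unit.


Unit rate = total / quantity
= 13.49 / 39
= $0.35 per unit

$0.35 per unit


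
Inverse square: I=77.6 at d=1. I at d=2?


I₁d₁² = I₂d₂²
I₂ = I₁ × (d₁/d₂)²
= 77.6 × (1/2)²
= 77.6 × 1/4
= 77.6/4
= 19.4000

19.4000


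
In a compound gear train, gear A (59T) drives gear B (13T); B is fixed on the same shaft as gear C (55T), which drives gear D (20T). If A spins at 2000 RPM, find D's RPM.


Stage 1: RPM_B = RPM_A × t_A/t_B = 2000 × 59/13 = 118000/13 ≈ 9076.92
B and C share a shaft → RPM_C = RPM_B
Stage 2: RPM_D = RPM_C × t_C/t_D = RPM_A × (t_A×t_C)/(t_B×t_D)
Overall ratio = (59×55)/(13×20) = 3245/260
RPM_D = 2000 × 3245/260 = 6490000/260
≈ 24961.54 RPM

24961.54 RPM


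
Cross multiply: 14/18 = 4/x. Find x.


Cross multiply: 14 × x = 18 × 4
14x = 72
x = 72 / 14
= 5.14

5.14


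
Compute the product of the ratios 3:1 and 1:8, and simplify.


Compound ratio = (3×1) : (1×8)
= 3:8
GCD = 1
= 3:8

3:8


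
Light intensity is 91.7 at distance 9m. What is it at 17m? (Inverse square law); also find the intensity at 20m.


I₁d₁² = I₂d₂²
I at 17m = 91.7 × (9/17)² = 91.7 × 81/289 = 7427.7/289 ≈ 25.7014
I at 20m = 91.7 × (9/20)² = 91.7 × 81/400 = 7427.7/400 ≈ 18.5693
= 25.7014 and 18.5693

25.7014 and 18.5693


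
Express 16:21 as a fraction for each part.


Total parts = 16 + 21 = 37
First part: 16/37 = 16/37
Second part: 21/37 = 21/37
= 16/37 and 21/37

16/37 and 21/37


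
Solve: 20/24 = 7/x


Cross multiply: 20 × x = 24 × 7
20x = 168
x = 168 / 20
= 8.40

8.40


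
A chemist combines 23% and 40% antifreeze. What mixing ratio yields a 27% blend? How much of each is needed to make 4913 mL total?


Let x parts of 23% mix with y parts of 40%.
23x + 40y = 27(x + y)
23x + 40y = 27x + 27y
x(23 - 27) = y(27 - 40)
x/y = (40 - 27)/(27 - 23) = 13/4
Simplify: 13:4
Total parts = 17; one part = 4913/17 = 289.00 mL
23% solution: 13×289.00 = 3757.00 mL
40% solution: 4×289.00 = 1156.00 mL
= ratio 13:4; 3757.00 mL and 1156.00 mL

ratio 13:4; 3757.00 mL and 1156.00 mL


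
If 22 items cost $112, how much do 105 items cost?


Direct proportion: y/x = constant
k = 112/22 ≈ 5.0909
y₂ = k × 105 = 112 × 105 / 22 = 11760/22
≈ 534.55

534.55


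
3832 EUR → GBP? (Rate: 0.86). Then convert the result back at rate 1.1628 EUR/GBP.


Amount × rate = 3832 × 0.86 = 3295.52 GBP
Round-trip: 3295.52 × 1.1628 = 3832.03 EUR
= 3295.52 GBP, then 3832.03 EUR

3295.52 GBP, then 3832.03 EUR


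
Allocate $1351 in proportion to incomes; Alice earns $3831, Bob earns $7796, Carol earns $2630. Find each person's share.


Total income = 3831 + 7796 + 2630 = $14257
Alice: $1351 × 3831/14257 = $363.03
Bob: $1351 × 7796/14257 = $738.75
Carol: $1351 × 2630/14257 = $249.22
= Alice: $363.03, Bob: $738.75, Carol: $249.22

Alice: $363.03, Bob: $738.75, Carol: $249.22


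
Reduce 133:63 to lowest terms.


GCD(133, 63) = 7
133/7 : 63/7
= 19:9

19:9


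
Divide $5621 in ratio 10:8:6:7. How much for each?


Total parts = 10 + 8 + 6 + 7 = 31
Part 1: 5621 × 10/31 = 1813.23
Part 2: 5621 × 8/31 = 1450.58
Part 3: 5621 × 6/31 = 1087.94
Part 4: 5621 × 7/31 = 1269.26
= Part 1: $1813.23, Part 2: $1450.58, Part 3: $1087.94, Part 4: $1269.26

Part 1: $1813.23, Part 2: $1450.58, Part 3: $1087.94, Part 4: $1269.26


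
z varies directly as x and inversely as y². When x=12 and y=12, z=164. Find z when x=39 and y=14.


z = k·x/y²
Solve for k using the known point: k = z·y²/x = 164×144/12 = 23616/12 = 1968.0000
Now evaluate at x=39, y=14:
z = k × 39 / 196 = (23616 × 39) / (12 × 196) = 921024/2352
≈ 391.5918

391.5918


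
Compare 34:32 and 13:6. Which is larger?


34/32 = 1.0625
13/6 = 2.1667
1.0625 < 2.1667, so 34:32 is less
= 13:6

13:6


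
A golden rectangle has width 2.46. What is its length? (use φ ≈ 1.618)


φ = (1 + √5) / 2 ≈ 1.618
Length = width × φ = 2.46 × 1.618 = 3.98028
≈ 3.98

3.98


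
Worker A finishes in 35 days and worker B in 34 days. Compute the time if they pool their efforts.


Rate of A = 1/35 per day
Rate of B = 1/34 per day
Combined rate = 1/35 + 1/34 = 69/1190 ≈ 0.0580 per day
Days = 1 / combined rate = 1190/69
≈ 17.25 days

17.25 days


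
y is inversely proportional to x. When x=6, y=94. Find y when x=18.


Inverse proportion: x × y = constant
k = 6 × 94 = 564
y₂ = k / 18 = 564 / 18
= 31.33

31.33


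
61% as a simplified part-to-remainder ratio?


61% means 61 parts out of 100; remainder = 39
Part : remainder = 61:39
GCD = 1
= 61:39

61:39


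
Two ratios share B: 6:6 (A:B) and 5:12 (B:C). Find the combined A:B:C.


Match B: multiply A:B by 5 → 30:30
Multiply B:C by 6 → 30:72
Combined: 30:30:72
GCD = 6
= 5:5:12

5:5:12


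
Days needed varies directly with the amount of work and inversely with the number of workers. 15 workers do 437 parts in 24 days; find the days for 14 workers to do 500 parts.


Days ∝ work / workers, so d₂ = d₁ × (m₁/m₂) × (w₂/w₁)
Workers factor (inverse): 15/14 ≈ 1.0714
Work factor (direct): 500/437 ≈ 1.1442
d₂ = 24 × 15/14 × 500/437 = (24 × 15 × 500) / (14 × 437) = 180000/6118
≈ 29.42 days

29.42 days


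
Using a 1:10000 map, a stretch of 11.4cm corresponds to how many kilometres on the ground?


Real distance = map distance × scale
= 11.4cm × 10000
= 114000 cm = 1140.0 m
= 1.140 km

1.140 km


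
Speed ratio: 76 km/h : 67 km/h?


Ratio = 76:67
GCD = 1
Simplified = 76:67
Time ratio (same distance) = 67:76
Speed ratio = 76:67

76:67


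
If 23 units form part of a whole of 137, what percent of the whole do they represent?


Percentage = (part / whole) × 100
= (23 / 137) × 100
≈ 16.79%

16.79%


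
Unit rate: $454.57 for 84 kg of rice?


Unit rate = total / quantity
= 454.57 / 84
= $5.41 per unit

$5.41 per unit


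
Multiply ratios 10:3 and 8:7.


Compound ratio = (10×8) : (3×7)
= 80:21
GCD = 1
= 80:21

80:21


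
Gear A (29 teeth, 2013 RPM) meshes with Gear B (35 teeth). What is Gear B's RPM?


Gear ratio = 29:35 = 29:35
RPM_B = RPM_A × (teeth_A / teeth_B)
= 2013 × (29/35)
= 1667.9 RPM

1667.9 RPM


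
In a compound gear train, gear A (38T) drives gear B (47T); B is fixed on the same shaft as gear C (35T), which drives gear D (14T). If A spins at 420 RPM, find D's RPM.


Stage 1: RPM_B = RPM_A × t_A/t_B = 420 × 38/47 = 15960/47 ≈ 339.57
B and C share a shaft → RPM_C = RPM_B
Stage 2: RPM_D = RPM_C × t_C/t_D = RPM_A × (t_A×t_C)/(t_B×t_D)
Overall ratio = (38×35)/(47×14) = 1330/658
RPM_D = 420 × 1330/658 = 558600/658
≈ 848.94 RPM

848.94 RPM


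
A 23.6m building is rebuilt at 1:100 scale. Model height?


Model size = real / scale
= 23.6 / 100
= 0.2360 m

0.2360 m


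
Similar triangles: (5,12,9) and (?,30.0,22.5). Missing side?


Scale factor = 30.0/12 = 2.5
Missing side = 5 × 2.5
= 12.5

12.5


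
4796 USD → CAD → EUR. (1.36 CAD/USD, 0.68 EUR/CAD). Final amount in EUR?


Step 1: 4796 USD × 1.36 = 6522.56 CAD
Step 2: 6522.56 CAD × 0.68 = 4435.34 EUR
Implied rate USD→EUR = 1.36 × 0.68 = 0.9248
= 4435.34 EUR

4435.34 EUR


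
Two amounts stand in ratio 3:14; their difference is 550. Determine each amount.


Let A = 3k, B = 14k.
14k - 3k = 550
11k = 550 → k = 550/11 = 50
A = 3×50 = 150, B = 14×50 = 700
= A = 150, B = 700

A = 150, B = 700


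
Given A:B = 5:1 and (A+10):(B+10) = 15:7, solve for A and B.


Let A = 5k, B = 1k.
(5k + 10) / (1k + 10) = 15/7
Cross-multiply: 7(5k + 10) = 15(1k + 10)
35k + 70 = 15k + 150
35k - 15k = 150 - 70
20k = 80
k = 80/20 = 4
A = 5×4 = 20, B = 1×4 = 4
= A = 20, B = 4

A = 20, B = 4


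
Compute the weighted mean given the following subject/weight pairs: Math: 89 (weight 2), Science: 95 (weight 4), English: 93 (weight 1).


Numerator = 89×2 + 95×4 + 93×1
= 178 + 380 + 93
= 651
Total weight = 7
Weighted avg = 651/7
= 93.00

93.00


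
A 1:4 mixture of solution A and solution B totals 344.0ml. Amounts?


Total parts = 1 + 4 = 5
solution A: 344.0 × 1/5 = 68.8ml
solution B: 344.0 × 4/5 = 275.2ml
= 68.8ml and 275.2ml

68.8ml and 275.2ml


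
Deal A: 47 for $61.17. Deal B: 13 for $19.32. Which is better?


Deal A: $61.17/47 = $1.3015/unit
Deal B: $19.32/13 = $1.4862/unit
A is cheaper per unit
= Deal A

Deal A


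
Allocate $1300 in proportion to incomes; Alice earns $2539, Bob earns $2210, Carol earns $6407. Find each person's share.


Total income = 2539 + 2210 + 6407 = $11156
Alice: $1300 × 2539/11156 = $295.87
Bob: $1300 × 2210/11156 = $257.53
Carol: $1300 × 6407/11156 = $746.60
= Alice: $295.87, Bob: $257.53, Carol: $746.60

Alice: $295.87, Bob: $257.53, Carol: $746.60


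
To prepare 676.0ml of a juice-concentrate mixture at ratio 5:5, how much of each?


Total parts = 5 + 5 = 10
juice: 676.0 × 5/10 = 338.0ml
concentrate: 676.0 × 5/10 = 338.0ml
= 338.0ml and 338.0ml

338.0ml and 338.0ml


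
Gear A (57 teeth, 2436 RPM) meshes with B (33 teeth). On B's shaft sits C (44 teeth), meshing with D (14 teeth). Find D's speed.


Stage 1: RPM_B = RPM_A × t_A/t_B = 2436 × 57/33 = 138852/33 ≈ 4207.64
B and C share a shaft → RPM_C = RPM_B
Stage 2: RPM_D = RPM_C × t_C/t_D = RPM_A × (t_A×t_C)/(t_B×t_D)
Overall ratio = (57×44)/(33×14) = 2508/462
RPM_D = 2436 × 2508/462 = 6109488/462
= 13224.00 RPM

13224.00 RPM


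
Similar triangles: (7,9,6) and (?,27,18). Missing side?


Scale factor = 27/9 = 3
Missing side = 7 × 3
= 21.0

21.0


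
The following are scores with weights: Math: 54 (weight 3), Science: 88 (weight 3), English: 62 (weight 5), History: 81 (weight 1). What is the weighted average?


Numerator = 54×3 + 88×3 + 62×5 + 81×1
= 162 + 264 + 310 + 81
= 817
Total weight = 12
Weighted avg = 817/12
= 68.08

68.08


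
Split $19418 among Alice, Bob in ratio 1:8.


Total parts = 1 + 8 = 9
Alice: 19418 × 1/9 = 2157.56
Bob: 19418 × 8/9 = 17260.44
= Alice: $2157.56, Bob: $17260.44

Alice: $2157.56, Bob: $17260.44


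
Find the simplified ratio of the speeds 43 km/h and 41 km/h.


Ratio = 43:41
GCD = 1
Simplified = 43:41
Time ratio (same distance) = 41:43
Speed ratio = 43:41

43:41
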